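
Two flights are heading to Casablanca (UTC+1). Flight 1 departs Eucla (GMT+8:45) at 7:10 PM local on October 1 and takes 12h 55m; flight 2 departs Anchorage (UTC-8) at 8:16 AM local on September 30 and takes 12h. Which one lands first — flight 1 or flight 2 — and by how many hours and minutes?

the second, by 19 hours 4 minutes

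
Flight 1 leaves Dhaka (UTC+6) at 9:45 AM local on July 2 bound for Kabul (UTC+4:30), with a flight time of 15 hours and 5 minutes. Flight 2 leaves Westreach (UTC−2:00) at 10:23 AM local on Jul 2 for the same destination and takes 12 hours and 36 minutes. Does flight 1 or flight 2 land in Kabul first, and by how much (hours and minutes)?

Flight 1 in UTC: 9:45 AM − 6:00 = 3:45 AM on Jul 2.
+15 hours and 5 minutes → arrive 6:50 PM UTC on Jul 2.
Flight 2 in UTC: 10:23 AM + 2:00 = 12:23 PM on Jul 2.
+12 hours and 36 minutes → arrive 12:59 AM UTC on Jul 3.
Flight 1 lands earlier by 6 hours 9 minutes.

the first, by 6 hours 9 minutes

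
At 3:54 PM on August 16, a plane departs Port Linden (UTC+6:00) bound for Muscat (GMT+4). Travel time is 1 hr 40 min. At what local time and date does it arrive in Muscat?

3:34 PM on August 16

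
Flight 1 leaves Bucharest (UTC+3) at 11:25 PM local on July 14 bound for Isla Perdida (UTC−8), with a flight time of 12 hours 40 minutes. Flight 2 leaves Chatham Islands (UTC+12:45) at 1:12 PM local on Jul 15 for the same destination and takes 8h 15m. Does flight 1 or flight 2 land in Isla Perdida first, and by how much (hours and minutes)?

Flight 1 in UTC: 11:25 PM − 3:00 = 8:25 PM on Jul 14.
+12 hours and 40 minutes → arrive 9:05 AM UTC on Jul 15.
Flight 2 in UTC: 1:12 PM − 12:45 = 12:27 AM on Jul 15.
+8 hours 15 minutes → arrive 8:42 AM UTC on Jul 15.
Flight 2 lands earlier by 23 minutes.

the second, by 23 minutes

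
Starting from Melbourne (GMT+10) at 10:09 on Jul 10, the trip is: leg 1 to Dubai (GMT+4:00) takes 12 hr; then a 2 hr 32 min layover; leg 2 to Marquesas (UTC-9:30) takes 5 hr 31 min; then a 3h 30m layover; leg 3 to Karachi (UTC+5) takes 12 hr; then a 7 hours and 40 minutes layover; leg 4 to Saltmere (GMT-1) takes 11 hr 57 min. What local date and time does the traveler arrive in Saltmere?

06:19 on July 12

Convert departure to UTC: 10:09 − 10:00 = 00:09 UTC on Jul 10.
Add 12 hours leg 1 → 12:09 UTC.
Add 2 hours 32 minutes layover in Dubai → 14:41 UTC.
Add 5 hours 31 minutes leg 2 → 20:12 UTC.
Add 3 hours and 30 minutes layover in Marquesas → 23:42 UTC.
Add 12 hours leg 3 → 11:42 UTC (Jul 11).
Add 7 hours and 40 minutes layover in Karachi → 19:22 UTC.
Add 11 hours and 57 minutes leg 4 → 07:19 UTC (Jul 12).
Saltmere is UTC−1:00, so local arrival = 07:19 − 1:00 = 06:19 on Jul 12.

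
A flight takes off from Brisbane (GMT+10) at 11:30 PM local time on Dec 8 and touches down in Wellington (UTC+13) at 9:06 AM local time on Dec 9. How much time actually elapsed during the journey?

6 hours 36 minutes

Wellington is 3:00 ahead of Brisbane.
Clock-face elapsed time (ignoring zones) is 9 hours 36 minutes.
Actual elapsed = 9 hours 36 minutes − 3:00 = 6 hours 36 minutes.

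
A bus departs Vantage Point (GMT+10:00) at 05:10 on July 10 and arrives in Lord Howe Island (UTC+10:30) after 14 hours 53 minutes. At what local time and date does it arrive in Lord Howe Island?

20:33 on July 10

Convert departure to UTC: 05:10 − 10:00 = 19:10 UTC on Jul 9.
Add 14 hours and 53 minutes travel time → 10:03 UTC (Jul 10).
Lord Howe Island is UTC+10:30, so local arrival = 10:03 + 10:30 = 20:33 on Jul 10.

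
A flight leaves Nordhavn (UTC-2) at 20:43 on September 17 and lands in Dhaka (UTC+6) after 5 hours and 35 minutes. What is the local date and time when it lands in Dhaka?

10:18 on Sep 18

Convert departure to UTC: 20:43 + 2:00 = 22:43 UTC on Sep 17.
Add 5 hours 35 minutes travel time → 04:18 UTC (Sep 18).
Dhaka is UTC+6:00, so local arrival = 04:18 + 6:00 = 10:18 on Sep 18.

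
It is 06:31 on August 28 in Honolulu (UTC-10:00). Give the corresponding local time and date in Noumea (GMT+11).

In UTC: 06:31 + 10:00 = 16:31 on Aug 28.
Noumea is UTC+11:00: 16:31 + 11:00 = 03:31 on Aug 29.

03:31 on August 29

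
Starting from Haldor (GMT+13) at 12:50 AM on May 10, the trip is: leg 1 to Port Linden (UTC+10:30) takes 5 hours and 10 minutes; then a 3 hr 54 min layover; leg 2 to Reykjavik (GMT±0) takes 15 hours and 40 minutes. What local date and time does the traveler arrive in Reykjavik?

Convert departure to UTC: 12:50 AM − 13:00 = 11:50 AM UTC on May 9.
Add 5 hours and 10 minutes leg 1 → 5:00 PM UTC.
Add 3 hours 54 minutes layover in Port Linden → 8:54 PM UTC.
Add 15 hours 40 minutes leg 2 → 12:34 PM UTC (May 10).
Reykjavik is UTC+0, so local arrival is the same: 12:34 PM on May 10.

12:34 PM on May 10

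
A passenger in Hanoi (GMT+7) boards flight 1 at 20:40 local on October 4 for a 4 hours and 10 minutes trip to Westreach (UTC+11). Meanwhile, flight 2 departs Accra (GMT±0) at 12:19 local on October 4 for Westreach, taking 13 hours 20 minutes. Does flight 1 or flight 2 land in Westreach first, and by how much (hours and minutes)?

Flight 1 in UTC: 20:40 − 7:00 = 13:40 on Oct 4.
+4 hours 10 minutes → arrive 17:50 UTC on Oct 4.
Flight 2 departs at 12:19 UTC (Oct 4).
+13 hours and 20 minutes → arrive 01:39 UTC on Oct 5.
Flight 1 lands earlier by 7 hours 49 minutes.

the first, by 7 hours 49 minutes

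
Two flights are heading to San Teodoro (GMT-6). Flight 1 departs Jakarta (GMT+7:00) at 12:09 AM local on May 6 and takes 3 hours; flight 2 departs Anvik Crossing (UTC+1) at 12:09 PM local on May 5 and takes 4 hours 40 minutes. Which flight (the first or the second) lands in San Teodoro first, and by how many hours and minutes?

Flight 1 in UTC: 12:09 AM − 7:00 = 5:09 PM on May 5.
+3 hours → arrive 8:09 PM UTC on May 5.
Flight 2 in UTC: 12:09 PM − 1:00 = 11:09 AM on May 5.
+4 hours and 40 minutes → arrive 3:49 PM UTC on May 5.
Flight 2 lands earlier by 4 hours 20 minutes.

the second, by 4 hours 20 minutes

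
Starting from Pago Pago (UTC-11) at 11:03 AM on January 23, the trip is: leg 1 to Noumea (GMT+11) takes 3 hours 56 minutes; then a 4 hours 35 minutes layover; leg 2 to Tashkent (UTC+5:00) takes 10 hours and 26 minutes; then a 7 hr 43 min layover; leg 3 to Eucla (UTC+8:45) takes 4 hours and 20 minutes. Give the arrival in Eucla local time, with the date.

Convert departure to UTC: 11:03 AM + 11:00 = 10:03 PM UTC on Jan 23.
Add 3 hours and 56 minutes leg 1 → 1:59 AM UTC (Jan 24).
Add 4 hours and 35 minutes layover in Noumea → 6:34 AM UTC.
Add 10 hours and 26 minutes leg 2 → 5:00 PM UTC.
Add 7 hours 43 minutes layover in Tashkent → 12:43 AM UTC (Jan 25).
Add 4 hours 20 minutes leg 3 → 5:03 AM UTC.
Eucla is UTC+8:45, so local arrival = 5:03 AM + 8:45 = 1:48 PM on Jan 25.

1:48 PM on Jan 25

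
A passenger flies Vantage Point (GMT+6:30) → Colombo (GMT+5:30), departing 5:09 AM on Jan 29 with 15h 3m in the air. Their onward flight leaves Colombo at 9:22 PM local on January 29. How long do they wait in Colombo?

2 hours 10 minutes

Convert departure to UTC: 5:09 AM − 6:30 = 10:39 PM UTC on Jan 28.
Add 15 hours 3 minutes flight time → 1:42 PM UTC (Jan 29).
Colombo is UTC+5:30, so local arrival = 1:42 PM + 5:30 = 7:12 PM on Jan 29.
Layover = 9:22 PM − 7:12 PM = 2 hours 10 minutes.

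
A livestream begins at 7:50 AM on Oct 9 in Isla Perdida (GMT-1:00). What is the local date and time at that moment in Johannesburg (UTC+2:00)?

Johannesburg is 3:00 ahead of Isla Perdida.
Shift by the zone difference: 7:50 AM + 3:00 = 10:50 AM on Oct 9 in Johannesburg.

10:50 AM on Oct 9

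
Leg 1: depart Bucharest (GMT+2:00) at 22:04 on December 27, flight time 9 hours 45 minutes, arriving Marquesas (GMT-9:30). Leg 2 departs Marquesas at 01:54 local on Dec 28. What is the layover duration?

Convert departure to UTC: 22:04 − 2:00 = 20:04 UTC on Dec 27.
Add 9 hours 45 minutes flight time → 05:49 UTC (Dec 28).
Marquesas is UTC−9:30, so local arrival = 05:49 − 9:30 = 20:19 on Dec 27.
Layover = 01:54 − 20:19 (+1 day) = 5 hours 35 minutes.

5 hours 35 minutes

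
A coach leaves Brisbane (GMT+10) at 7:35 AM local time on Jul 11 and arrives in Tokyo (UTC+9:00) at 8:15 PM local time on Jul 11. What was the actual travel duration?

13 hours 40 minutes

Departure in UTC: 7:35 AM − 10:00 = 9:35 PM on Jul 10.
Arrival in UTC: 8:15 PM − 9:00 = 11:15 AM on Jul 11.
Elapsed = 11:15 AM − 9:35 PM (+1 day) = 13 hours 40 minutes.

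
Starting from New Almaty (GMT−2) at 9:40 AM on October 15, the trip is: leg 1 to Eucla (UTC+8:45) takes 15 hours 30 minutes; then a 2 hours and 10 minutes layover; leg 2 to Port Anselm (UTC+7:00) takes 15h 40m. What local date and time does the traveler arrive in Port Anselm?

Convert departure to UTC: 9:40 AM + 2:00 = 11:40 AM UTC on Oct 15.
Add 15 hours and 30 minutes leg 1 → 3:10 AM UTC (Oct 16).
Add 2 hours 10 minutes layover in Eucla → 5:20 AM UTC.
Add 15 hours and 40 minutes leg 2 → 9:00 PM UTC.
Port Anselm is UTC+7:00, so local arrival = 9:00 PM + 7:00 = 4:00 AM on Oct 17.

4:00 AM on Oct 17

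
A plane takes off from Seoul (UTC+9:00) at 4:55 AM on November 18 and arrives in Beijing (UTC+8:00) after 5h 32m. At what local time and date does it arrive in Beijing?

Convert departure to UTC: 4:55 AM − 9:00 = 7:55 PM UTC on Nov 17.
Add 5 hours and 32 minutes travel time → 1:27 AM UTC (Nov 18).
Beijing is UTC+8:00, so local arrival = 1:27 AM + 8:00 = 9:27 AM on Nov 18.

9:27 AM on November 18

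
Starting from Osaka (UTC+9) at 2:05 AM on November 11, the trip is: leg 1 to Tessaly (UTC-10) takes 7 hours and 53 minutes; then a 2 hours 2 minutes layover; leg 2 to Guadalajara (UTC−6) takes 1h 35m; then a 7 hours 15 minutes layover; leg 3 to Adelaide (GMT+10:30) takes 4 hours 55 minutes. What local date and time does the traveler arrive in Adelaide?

3:15 AM on November 12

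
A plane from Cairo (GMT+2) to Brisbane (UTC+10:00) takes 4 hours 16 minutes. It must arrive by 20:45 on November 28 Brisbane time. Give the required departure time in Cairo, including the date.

Target arrival in UTC: 20:45 − 10:00 = 10:45 on Nov 28.
Subtract 4 hours and 16 minutes → departure 06:29 UTC on Nov 28.
Cairo is UTC+2:00: 06:29 + 2:00 = 08:29 on Nov 28.

08:29 on November 28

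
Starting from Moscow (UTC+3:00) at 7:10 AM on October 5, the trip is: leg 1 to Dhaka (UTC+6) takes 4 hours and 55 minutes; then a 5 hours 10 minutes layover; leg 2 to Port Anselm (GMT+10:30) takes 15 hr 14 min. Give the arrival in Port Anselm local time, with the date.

Convert departure to UTC: 7:10 AM − 3:00 = 4:10 AM UTC on Oct 5.
Add 4 hours 55 minutes leg 1 → 9:05 AM UTC.
Add 5 hours and 10 minutes layover in Dhaka → 2:15 PM UTC.
Add 15 hours 14 minutes leg 2 → 5:29 AM UTC (Oct 6).
Port Anselm is UTC+10:30, so local arrival = 5:29 AM + 10:30 = 3:59 PM on Oct 6.

3:59 PM on Oct 6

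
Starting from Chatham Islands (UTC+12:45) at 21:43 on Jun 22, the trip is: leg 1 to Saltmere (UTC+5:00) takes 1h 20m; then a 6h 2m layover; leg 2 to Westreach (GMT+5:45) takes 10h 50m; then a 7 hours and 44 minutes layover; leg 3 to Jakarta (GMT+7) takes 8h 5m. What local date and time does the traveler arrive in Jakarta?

01:59 on June 24

Convert departure to UTC: 21:43 − 12:45 = 08:58 UTC on Jun 22.
Add 1 hour 20 minutes leg 1 → 10:18 UTC.
Add 6 hours and 2 minutes layover in Saltmere → 16:20 UTC.
Add 10 hours 50 minutes leg 2 → 03:10 UTC (Jun 23).
Add 7 hours 44 minutes layover in Westreach → 10:54 UTC.
Add 8 hours and 5 minutes leg 3 → 18:59 UTC.
Jakarta is UTC+7:00, so local arrival = 18:59 + 7:00 = 01:59 on Jun 24.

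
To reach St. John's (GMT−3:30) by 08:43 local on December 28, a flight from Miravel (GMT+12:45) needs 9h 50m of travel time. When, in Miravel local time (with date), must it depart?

Target arrival in UTC: 08:43 + 3:30 = 12:13 on Dec 28.
Subtract 9 hours and 50 minutes → departure 02:23 UTC on Dec 28.
Miravel is UTC+12:45: 02:23 + 12:45 = 15:08 on Dec 28.

15:08 on December 28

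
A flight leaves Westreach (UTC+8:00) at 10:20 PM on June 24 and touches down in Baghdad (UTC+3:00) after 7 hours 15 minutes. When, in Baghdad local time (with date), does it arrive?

12:35 AM on June 25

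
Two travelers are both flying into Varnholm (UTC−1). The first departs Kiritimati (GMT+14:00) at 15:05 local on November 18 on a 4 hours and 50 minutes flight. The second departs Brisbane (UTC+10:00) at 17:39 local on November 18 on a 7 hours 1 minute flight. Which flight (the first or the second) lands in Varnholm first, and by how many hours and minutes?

Flight 1 in UTC: 15:05 − 14:00 = 01:05 on Nov 18.
+4 hours and 50 minutes → arrive 05:55 UTC on Nov 18.
Flight 2 in UTC: 17:39 − 10:00 = 07:39 on Nov 18.
+7 hours 1 minute → arrive 14:40 UTC on Nov 18.
Flight 1 lands earlier by 8 hours 45 minutes.

the first, by 8 hours 45 minutes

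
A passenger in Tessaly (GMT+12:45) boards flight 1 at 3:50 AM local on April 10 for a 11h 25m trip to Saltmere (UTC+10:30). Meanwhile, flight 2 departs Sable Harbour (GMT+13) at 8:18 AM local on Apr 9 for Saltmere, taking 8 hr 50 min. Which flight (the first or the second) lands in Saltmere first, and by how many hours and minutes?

Flight 1 in UTC: 3:50 AM − 12:45 = 3:05 PM on Apr 9.
+11 hours and 25 minutes → arrive 2:30 AM UTC on Apr 10.
Flight 2 in UTC: 8:18 AM − 13:00 = 7:18 PM on Apr 8.
+8 hours and 50 minutes → arrive 4:08 AM UTC on Apr 9.
Flight 2 lands earlier by 22 hours 22 minutes.

the second, by 22 hours 22 minutes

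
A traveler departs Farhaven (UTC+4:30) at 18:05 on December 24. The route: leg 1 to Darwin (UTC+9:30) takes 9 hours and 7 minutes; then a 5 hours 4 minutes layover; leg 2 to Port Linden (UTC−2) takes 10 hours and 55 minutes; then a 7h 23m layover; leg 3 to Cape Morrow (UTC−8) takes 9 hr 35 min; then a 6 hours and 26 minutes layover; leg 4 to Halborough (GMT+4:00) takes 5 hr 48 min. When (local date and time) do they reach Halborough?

Convert departure to UTC: 18:05 − 4:30 = 13:35 UTC on Dec 24.
Add 9 hours 7 minutes leg 1 → 22:42 UTC.
Add 5 hours 4 minutes layover in Darwin → 03:46 UTC (Dec 25).
Add 10 hours and 55 minutes leg 2 → 14:41 UTC.
Add 7 hours and 23 minutes layover in Port Linden → 22:04 UTC.
Add 9 hours 35 minutes leg 3 → 07:39 UTC (Dec 26).
Add 6 hours and 26 minutes layover in Cape Morrow → 14:05 UTC.
Add 5 hours 48 minutes leg 4 → 19:53 UTC.
Halborough is UTC+4:00, so local arrival = 19:53 + 4:00 = 23:53 on Dec 26.

23:53 on Dec 26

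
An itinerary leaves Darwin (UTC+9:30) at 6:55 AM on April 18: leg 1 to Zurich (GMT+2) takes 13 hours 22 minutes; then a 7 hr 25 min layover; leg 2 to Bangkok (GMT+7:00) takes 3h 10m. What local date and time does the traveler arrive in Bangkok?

4:22 AM on April 19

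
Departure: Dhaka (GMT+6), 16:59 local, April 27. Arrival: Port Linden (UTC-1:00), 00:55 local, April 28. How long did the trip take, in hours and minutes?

14 hours 56 minutes

Departure in UTC: 16:59 − 6:00 = 10:59 on Apr 27.
Arrival in UTC: 00:55 + 1:00 = 01:55 on Apr 28.
Elapsed = 01:55 − 10:59 (+1 day) = 14 hours 56 minutes.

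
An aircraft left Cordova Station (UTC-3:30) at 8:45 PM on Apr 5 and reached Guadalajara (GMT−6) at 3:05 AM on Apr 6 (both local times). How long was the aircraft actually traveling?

Guadalajara is 2:30 behind Cordova Station.
Clock-face elapsed time (ignoring zones) is 6 hours 20 minutes.
Actual elapsed = 6 hours 20 minutes + 2:30 = 8 hours 50 minutes.

8 hours 50 minutes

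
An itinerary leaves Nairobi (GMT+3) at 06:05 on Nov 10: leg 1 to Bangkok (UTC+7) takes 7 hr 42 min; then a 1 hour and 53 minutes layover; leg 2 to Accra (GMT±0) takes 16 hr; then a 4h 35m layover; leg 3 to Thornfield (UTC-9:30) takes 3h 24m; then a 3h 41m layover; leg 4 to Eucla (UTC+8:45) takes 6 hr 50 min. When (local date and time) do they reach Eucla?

Convert departure to UTC: 06:05 − 3:00 = 03:05 UTC on Nov 10.
Add 7 hours and 42 minutes leg 1 → 10:47 UTC.
Add 1 hour 53 minutes layover in Bangkok → 12:40 UTC.
Add 16 hours leg 2 → 04:40 UTC (Nov 11).
Add 4 hours and 35 minutes layover in Accra → 09:15 UTC.
Add 3 hours 24 minutes leg 3 → 12:39 UTC.
Add 3 hours and 41 minutes layover in Thornfield → 16:20 UTC.
Add 6 hours 50 minutes leg 4 → 23:10 UTC.
Eucla is UTC+8:45, so local arrival = 23:10 + 8:45 = 07:55 on Nov 12.

07:55 on Nov 12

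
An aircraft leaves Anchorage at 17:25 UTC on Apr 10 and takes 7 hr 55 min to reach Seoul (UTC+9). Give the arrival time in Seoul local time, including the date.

10:20 on April 11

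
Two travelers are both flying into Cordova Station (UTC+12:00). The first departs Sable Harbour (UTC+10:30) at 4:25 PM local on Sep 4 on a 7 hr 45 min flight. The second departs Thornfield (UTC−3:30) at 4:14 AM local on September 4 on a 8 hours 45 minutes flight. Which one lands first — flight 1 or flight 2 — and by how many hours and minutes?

Flight 1 in UTC: 4:25 PM − 10:30 = 5:55 AM on Sep 4.
+7 hours 45 minutes → arrive 1:40 PM UTC on Sep 4.
Flight 2 in UTC: 4:14 AM + 3:30 = 7:44 AM on Sep 4.
+8 hours 45 minutes → arrive 4:29 PM UTC on Sep 4.
Flight 1 lands earlier by 2 hours 49 minutes.

the first, by 2 hours 49 minutes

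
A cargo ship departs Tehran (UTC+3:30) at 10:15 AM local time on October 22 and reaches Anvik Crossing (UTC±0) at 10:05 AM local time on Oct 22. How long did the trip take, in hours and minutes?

3 hours 20 minutes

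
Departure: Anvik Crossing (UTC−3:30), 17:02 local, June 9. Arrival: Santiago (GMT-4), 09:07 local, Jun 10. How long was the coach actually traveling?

Departure in UTC: 17:02 + 3:30 = 20:32 on Jun 9.
Arrival in UTC: 09:07 + 4:00 = 13:07 on Jun 10.
Elapsed = 13:07 − 20:32 (+1 day) = 16 hours 35 minutes.

16 hours 35 minutes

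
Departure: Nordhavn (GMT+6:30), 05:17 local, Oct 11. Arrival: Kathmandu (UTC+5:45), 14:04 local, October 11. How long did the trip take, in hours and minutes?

9 hours 32 minutes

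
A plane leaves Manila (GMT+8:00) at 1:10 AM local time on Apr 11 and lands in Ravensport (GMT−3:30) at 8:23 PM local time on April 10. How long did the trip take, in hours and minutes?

6 hours 43 minutes

Departure in UTC: 1:10 AM − 8:00 = 5:10 PM on Apr 10.
Arrival in UTC: 8:23 PM + 3:30 = 11:53 PM on Apr 10.
Elapsed = 11:53 PM − 5:10 PM = 6 hours 43 minutes.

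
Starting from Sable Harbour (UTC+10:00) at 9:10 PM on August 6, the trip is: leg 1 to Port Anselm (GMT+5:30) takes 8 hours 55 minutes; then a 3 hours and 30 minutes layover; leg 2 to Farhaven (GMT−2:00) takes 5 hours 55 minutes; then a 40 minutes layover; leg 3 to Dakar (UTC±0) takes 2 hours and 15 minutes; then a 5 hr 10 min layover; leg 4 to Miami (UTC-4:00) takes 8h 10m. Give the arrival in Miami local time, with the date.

5:45 PM on August 7

Convert departure to UTC: 9:10 PM − 10:00 = 11:10 AM UTC on Aug 6.
Add 8 hours 55 minutes leg 1 → 8:05 PM UTC.
Add 3 hours 30 minutes layover in Port Anselm → 11:35 PM UTC.
Add 5 hours 55 minutes leg 2 → 5:30 AM UTC (Aug 7).
Add 40 minutes layover in Farhaven → 6:10 AM UTC.
Add 2 hours 15 minutes leg 3 → 8:25 AM UTC.
Add 5 hours and 10 minutes layover in Dakar → 1:35 PM UTC.
Add 8 hours 10 minutes leg 4 → 9:45 PM UTC.
Miami is UTC−4:00, so local arrival = 9:45 PM − 4:00 = 5:45 PM on Aug 7.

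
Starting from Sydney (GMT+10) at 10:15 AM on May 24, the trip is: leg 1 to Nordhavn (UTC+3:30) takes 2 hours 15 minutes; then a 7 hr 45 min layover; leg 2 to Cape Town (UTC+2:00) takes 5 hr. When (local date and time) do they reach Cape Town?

5:15 PM on May 24

Convert departure to UTC: 10:15 AM − 10:00 = 12:15 AM UTC on May 24.
Add 2 hours and 15 minutes leg 1 → 2:30 AM UTC.
Add 7 hours and 45 minutes layover in Nordhavn → 10:15 AM UTC.
Add 5 hours leg 2 → 3:15 PM UTC.
Cape Town is UTC+2:00, so local arrival = 3:15 PM + 2:00 = 5:15 PM on May 24.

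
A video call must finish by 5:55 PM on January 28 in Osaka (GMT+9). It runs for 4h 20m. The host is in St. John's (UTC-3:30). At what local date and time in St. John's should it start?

1:05 AM on January 28

Target end time in UTC: 5:55 PM − 9:00 = 8:55 AM on Jan 28.
Subtract 4 hours and 20 minutes → start 4:35 AM UTC on Jan 28.
St. John's is UTC−3:30: 4:35 AM − 3:30 = 1:05 AM on Jan 28.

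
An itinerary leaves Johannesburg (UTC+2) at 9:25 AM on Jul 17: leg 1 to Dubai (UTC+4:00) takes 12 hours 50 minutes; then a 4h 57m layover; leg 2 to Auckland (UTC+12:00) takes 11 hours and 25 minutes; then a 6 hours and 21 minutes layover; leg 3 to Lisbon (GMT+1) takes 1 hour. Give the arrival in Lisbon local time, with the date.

Convert departure to UTC: 9:25 AM − 2:00 = 7:25 AM UTC on Jul 17.
Add 12 hours and 50 minutes leg 1 → 8:15 PM UTC.
Add 4 hours 57 minutes layover in Dubai → 1:12 AM UTC (Jul 18).
Add 11 hours 25 minutes leg 2 → 12:37 PM UTC.
Add 6 hours and 21 minutes layover in Auckland → 6:58 PM UTC.
Add 1 hour leg 3 → 7:58 PM UTC.
Lisbon is UTC+1:00, so local arrival = 7:58 PM + 1:00 = 8:58 PM on Jul 18.

8:58 PM on July 18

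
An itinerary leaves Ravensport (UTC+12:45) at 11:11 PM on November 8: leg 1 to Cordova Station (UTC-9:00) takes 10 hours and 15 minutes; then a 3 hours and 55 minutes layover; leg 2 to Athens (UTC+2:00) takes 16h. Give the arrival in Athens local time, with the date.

Convert departure to UTC: 11:11 PM − 12:45 = 10:26 AM UTC on Nov 8.
Add 10 hours and 15 minutes leg 1 → 8:41 PM UTC.
Add 3 hours 55 minutes layover in Cordova Station → 12:36 AM UTC (Nov 9).
Add 16 hours leg 2 → 4:36 PM UTC.
Athens is UTC+2:00, so local arrival = 4:36 PM + 2:00 = 6:36 PM on Nov 9.

6:36 PM on Nov 9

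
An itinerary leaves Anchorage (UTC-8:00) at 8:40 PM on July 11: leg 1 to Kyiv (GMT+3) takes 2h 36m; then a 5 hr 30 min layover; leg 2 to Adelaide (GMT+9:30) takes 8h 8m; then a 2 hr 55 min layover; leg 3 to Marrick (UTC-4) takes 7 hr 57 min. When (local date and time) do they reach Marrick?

Convert departure to UTC: 8:40 PM + 8:00 = 4:40 AM UTC on Jul 12.
Add 2 hours and 36 minutes leg 1 → 7:16 AM UTC.
Add 5 hours and 30 minutes layover in Kyiv → 12:46 PM UTC.
Add 8 hours and 8 minutes leg 2 → 8:54 PM UTC.
Add 2 hours 55 minutes layover in Adelaide → 11:49 PM UTC.
Add 7 hours 57 minutes leg 3 → 7:46 AM UTC (Jul 13).
Marrick is UTC−4:00, so local arrival = 7:46 AM − 4:00 = 3:46 AM on Jul 13.

3:46 AM on Jul 13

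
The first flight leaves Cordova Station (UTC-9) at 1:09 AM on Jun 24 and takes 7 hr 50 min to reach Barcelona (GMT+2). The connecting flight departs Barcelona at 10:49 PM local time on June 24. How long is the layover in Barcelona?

2 hours 50 minutes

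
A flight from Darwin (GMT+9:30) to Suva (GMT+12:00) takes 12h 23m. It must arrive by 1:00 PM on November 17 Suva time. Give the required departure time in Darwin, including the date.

Target arrival in UTC: 1:00 PM − 12:00 = 1:00 AM on Nov 17.
Subtract 12 hours and 23 minutes → departure 12:37 PM UTC on Nov 16.
Darwin is UTC+9:30: 12:37 PM + 9:30 = 10:07 PM on Nov 16.

10:07 PM on November 16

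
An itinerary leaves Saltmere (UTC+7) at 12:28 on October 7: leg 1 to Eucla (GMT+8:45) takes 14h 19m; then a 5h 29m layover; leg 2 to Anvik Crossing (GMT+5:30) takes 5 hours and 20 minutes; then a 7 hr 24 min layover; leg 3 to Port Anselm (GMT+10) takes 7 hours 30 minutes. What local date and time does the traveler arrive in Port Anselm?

07:30 on October 9

Convert departure to UTC: 12:28 − 7:00 = 05:28 UTC on Oct 7.
Add 14 hours 19 minutes leg 1 → 19:47 UTC.
Add 5 hours and 29 minutes layover in Eucla → 01:16 UTC (Oct 8).
Add 5 hours and 20 minutes leg 2 → 06:36 UTC.
Add 7 hours and 24 minutes layover in Anvik Crossing → 14:00 UTC.
Add 7 hours and 30 minutes leg 3 → 21:30 UTC.
Port Anselm is UTC+10:00, so local arrival = 21:30 + 10:00 = 07:30 on Oct 9.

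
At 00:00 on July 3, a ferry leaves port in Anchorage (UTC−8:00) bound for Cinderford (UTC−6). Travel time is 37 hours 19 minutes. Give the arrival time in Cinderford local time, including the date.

Convert departure to UTC: 00:00 + 8:00 = 08:00 UTC on Jul 3.
Add 37 hours 19 minutes travel time → 21:19 UTC (Jul 4).
Cinderford is UTC−6:00, so local arrival = 21:19 − 6:00 = 15:19 on Jul 4.

15:19 on July 4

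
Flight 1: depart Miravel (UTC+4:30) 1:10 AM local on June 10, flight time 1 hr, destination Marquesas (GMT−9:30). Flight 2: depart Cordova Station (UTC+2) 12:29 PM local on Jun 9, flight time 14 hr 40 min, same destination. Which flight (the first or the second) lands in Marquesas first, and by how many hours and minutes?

Flight 1 in UTC: 1:10 AM − 4:30 = 8:40 PM on Jun 9.
+1 hour → arrive 9:40 PM UTC on Jun 9.
Flight 2 in UTC: 12:29 PM − 2:00 = 10:29 AM on Jun 9.
+14 hours and 40 minutes → arrive 1:09 AM UTC on Jun 10.
Flight 1 lands earlier by 3 hours 29 minutes.

the first, by 3 hours 29 minutes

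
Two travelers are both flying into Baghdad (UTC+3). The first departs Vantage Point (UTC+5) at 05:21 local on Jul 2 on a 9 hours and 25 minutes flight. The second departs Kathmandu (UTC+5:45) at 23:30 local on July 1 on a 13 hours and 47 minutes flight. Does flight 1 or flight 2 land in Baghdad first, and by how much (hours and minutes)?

the second, by 2 hours 14 minutes

Flight 1 in UTC: 05:21 − 5:00 = 00:21 on Jul 2.
+9 hours and 25 minutes → arrive 09:46 UTC on Jul 2.
Flight 2 in UTC: 23:30 − 5:45 = 17:45 on Jul 1.
+13 hours and 47 minutes → arrive 07:32 UTC on Jul 2.
Flight 2 lands earlier by 2 hours 14 minutes.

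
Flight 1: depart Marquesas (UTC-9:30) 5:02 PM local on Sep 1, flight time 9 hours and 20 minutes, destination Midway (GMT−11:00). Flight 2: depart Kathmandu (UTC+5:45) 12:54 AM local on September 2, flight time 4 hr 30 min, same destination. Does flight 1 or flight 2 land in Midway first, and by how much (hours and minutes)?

Flight 1 in UTC: 5:02 PM + 9:30 = 2:32 AM on Sep 2.
+9 hours and 20 minutes → arrive 11:52 AM UTC on Sep 2.
Flight 2 in UTC: 12:54 AM − 5:45 = 7:09 PM on Sep 1.
+4 hours and 30 minutes → arrive 11:39 PM UTC on Sep 1.
Flight 2 lands earlier by 12 hours 13 minutes.

the second, by 12 hours 13 minutes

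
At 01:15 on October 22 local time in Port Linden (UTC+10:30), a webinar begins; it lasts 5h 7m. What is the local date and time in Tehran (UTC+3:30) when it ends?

Convert start to UTC: 01:15 − 10:30 = 14:45 UTC on Oct 21.
Add 5 hours 7 minutes duration → 19:52 UTC.
Tehran is UTC+3:30, so local end time = 19:52 + 3:30 = 23:22 on Oct 21.

23:22 on Oct 21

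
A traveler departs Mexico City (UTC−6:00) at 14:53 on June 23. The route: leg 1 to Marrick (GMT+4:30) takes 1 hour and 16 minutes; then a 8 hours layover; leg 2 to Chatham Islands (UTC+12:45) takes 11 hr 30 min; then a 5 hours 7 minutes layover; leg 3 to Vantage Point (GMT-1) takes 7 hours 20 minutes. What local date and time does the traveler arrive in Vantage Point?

Convert departure to UTC: 14:53 + 6:00 = 20:53 UTC on Jun 23.
Add 1 hour 16 minutes leg 1 → 22:09 UTC.
Add 8 hours layover in Marrick → 06:09 UTC (Jun 24).
Add 11 hours and 30 minutes leg 2 → 17:39 UTC.
Add 5 hours 7 minutes layover in Chatham Islands → 22:46 UTC.
Add 7 hours 20 minutes leg 3 → 06:06 UTC (Jun 25).
Vantage Point is UTC−1:00, so local arrival = 06:06 − 1:00 = 05:06 on Jun 25.

05:06 on Jun 25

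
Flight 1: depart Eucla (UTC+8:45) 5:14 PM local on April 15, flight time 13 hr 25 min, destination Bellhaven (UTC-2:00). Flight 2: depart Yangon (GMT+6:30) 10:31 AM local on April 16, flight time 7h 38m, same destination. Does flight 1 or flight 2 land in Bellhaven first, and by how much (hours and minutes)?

Flight 1 in UTC: 5:14 PM − 8:45 = 8:29 AM on Apr 15.
+13 hours and 25 minutes → arrive 9:54 PM UTC on Apr 15.
Flight 2 in UTC: 10:31 AM − 6:30 = 4:01 AM on Apr 16.
+7 hours and 38 minutes → arrive 11:39 AM UTC on Apr 16.
Flight 1 lands earlier by 13 hours 45 minutes.

the first, by 13 hours 45 minutes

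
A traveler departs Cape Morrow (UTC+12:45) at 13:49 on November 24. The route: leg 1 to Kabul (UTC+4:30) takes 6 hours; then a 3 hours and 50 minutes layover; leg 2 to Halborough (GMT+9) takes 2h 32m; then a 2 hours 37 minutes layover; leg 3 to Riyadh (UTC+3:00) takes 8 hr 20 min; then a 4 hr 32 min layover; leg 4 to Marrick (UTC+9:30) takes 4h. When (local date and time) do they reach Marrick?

Convert departure to UTC: 13:49 − 12:45 = 01:04 UTC on Nov 24.
Add 6 hours leg 1 → 07:04 UTC.
Add 3 hours 50 minutes layover in Kabul → 10:54 UTC.
Add 2 hours and 32 minutes leg 2 → 13:26 UTC.
Add 2 hours and 37 minutes layover in Halborough → 16:03 UTC.
Add 8 hours 20 minutes leg 3 → 00:23 UTC (Nov 25).
Add 4 hours and 32 minutes layover in Riyadh → 04:55 UTC.
Add 4 hours leg 4 → 08:55 UTC.
Marrick is UTC+9:30, so local arrival = 08:55 + 9:30 = 18:25 on Nov 25.

18:25 on November 25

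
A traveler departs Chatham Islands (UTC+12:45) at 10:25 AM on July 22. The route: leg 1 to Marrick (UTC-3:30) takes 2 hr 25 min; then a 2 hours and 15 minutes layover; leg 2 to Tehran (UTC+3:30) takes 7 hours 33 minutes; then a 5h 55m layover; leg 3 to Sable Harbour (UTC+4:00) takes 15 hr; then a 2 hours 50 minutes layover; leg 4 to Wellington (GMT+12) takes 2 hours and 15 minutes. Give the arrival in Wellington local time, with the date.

11:53 PM on Jul 23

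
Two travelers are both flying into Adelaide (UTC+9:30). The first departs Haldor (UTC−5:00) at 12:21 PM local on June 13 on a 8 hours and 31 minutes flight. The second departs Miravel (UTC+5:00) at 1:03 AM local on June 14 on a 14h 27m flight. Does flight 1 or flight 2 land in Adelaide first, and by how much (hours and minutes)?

the first, by 8 hours 38 minutes

Flight 1 in UTC: 12:21 PM + 5:00 = 5:21 PM on Jun 13.
+8 hours and 31 minutes → arrive 1:52 AM UTC on Jun 14.
Flight 2 in UTC: 1:03 AM − 5:00 = 8:03 PM on Jun 13.
+14 hours 27 minutes → arrive 10:30 AM UTC on Jun 14.
Flight 1 lands earlier by 8 hours 38 minutes.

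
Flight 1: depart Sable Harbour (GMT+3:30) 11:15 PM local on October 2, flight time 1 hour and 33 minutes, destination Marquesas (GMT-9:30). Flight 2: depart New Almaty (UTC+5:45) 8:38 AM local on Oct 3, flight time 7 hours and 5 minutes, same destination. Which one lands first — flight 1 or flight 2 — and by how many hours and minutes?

the first, by 12 hours 40 minutes

Flight 1 in UTC: 11:15 PM − 3:30 = 7:45 PM on Oct 2.
+1 hour 33 minutes → arrive 9:18 PM UTC on Oct 2.
Flight 2 in UTC: 8:38 AM − 5:45 = 2:53 AM on Oct 3.
+7 hours 5 minutes → arrive 9:58 AM UTC on Oct 3.
Flight 1 lands earlier by 12 hours 40 minutes.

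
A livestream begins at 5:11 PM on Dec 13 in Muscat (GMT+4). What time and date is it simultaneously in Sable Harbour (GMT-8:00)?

In UTC: 5:11 PM − 4:00 = 1:11 PM on Dec 13.
Sable Harbour is UTC−8:00: 1:11 PM − 8:00 = 5:11 AM on Dec 13.

5:11 AM on Dec 13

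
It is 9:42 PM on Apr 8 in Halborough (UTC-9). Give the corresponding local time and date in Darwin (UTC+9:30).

4:12 PM on April 9

In UTC: 9:42 PM + 9:00 = 6:42 AM on Apr 9.
Darwin is UTC+9:30: 6:42 AM + 9:30 = 4:12 PM on Apr 9.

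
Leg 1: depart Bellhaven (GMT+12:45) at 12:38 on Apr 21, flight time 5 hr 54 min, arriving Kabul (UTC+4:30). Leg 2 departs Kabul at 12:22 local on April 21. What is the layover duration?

Convert departure to UTC: 12:38 − 12:45 = 23:53 UTC on Apr 20.
Add 5 hours and 54 minutes flight time → 05:47 UTC (Apr 21).
Kabul is UTC+4:30, so local arrival = 05:47 + 4:30 = 10:17 on Apr 21.
Layover = 12:22 − 10:17 = 2 hours 5 minutes.

2 hours 5 minutes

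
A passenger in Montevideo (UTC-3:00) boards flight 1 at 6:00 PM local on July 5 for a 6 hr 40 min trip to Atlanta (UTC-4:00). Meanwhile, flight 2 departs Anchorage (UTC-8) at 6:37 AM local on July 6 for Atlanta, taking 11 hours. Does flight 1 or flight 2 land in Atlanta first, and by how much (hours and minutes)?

the first, by 21 hours 57 minutes

Flight 1 in UTC: 6:00 PM + 3:00 = 9:00 PM on Jul 5.
+6 hours 40 minutes → arrive 3:40 AM UTC on Jul 6.
Flight 2 in UTC: 6:37 AM + 8:00 = 2:37 PM on Jul 6.
+11 hours → arrive 1:37 AM UTC on Jul 7.
Flight 1 lands earlier by 21 hours 57 minutes.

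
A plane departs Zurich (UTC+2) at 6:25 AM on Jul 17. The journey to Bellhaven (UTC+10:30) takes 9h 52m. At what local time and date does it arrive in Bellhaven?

Bellhaven is 8:30 ahead of Zurich.
After 9 hours and 52 minutes it is 4:17 PM in Zurich.
Shift by the zone difference: 4:17 PM + 8:30 = 12:47 AM on Jul 18 in Bellhaven.

12:47 AM on July 18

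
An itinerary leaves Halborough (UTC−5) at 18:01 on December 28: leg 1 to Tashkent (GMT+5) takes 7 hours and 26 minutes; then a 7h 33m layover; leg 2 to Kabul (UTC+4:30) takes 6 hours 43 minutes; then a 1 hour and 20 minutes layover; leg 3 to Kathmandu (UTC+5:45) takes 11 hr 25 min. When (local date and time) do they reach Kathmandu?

Convert departure to UTC: 18:01 + 5:00 = 23:01 UTC on Dec 28.
Add 7 hours and 26 minutes leg 1 → 06:27 UTC (Dec 29).
Add 7 hours 33 minutes layover in Tashkent → 14:00 UTC.
Add 6 hours and 43 minutes leg 2 → 20:43 UTC.
Add 1 hour and 20 minutes layover in Kabul → 22:03 UTC.
Add 11 hours and 25 minutes leg 3 → 09:28 UTC (Dec 30).
Kathmandu is UTC+5:45, so local arrival = 09:28 + 5:45 = 15:13 on Dec 30.

15:13 on December 30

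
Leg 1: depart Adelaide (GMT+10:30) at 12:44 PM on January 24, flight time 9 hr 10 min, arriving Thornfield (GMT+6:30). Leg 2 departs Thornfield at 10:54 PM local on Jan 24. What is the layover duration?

5 hours

Convert departure to UTC: 12:44 PM − 10:30 = 2:14 AM UTC on Jan 24.
Add 9 hours and 10 minutes flight time → 11:24 AM UTC.
Thornfield is UTC+6:30, so local arrival = 11:24 AM + 6:30 = 5:54 PM on Jan 24.
Layover = 10:54 PM − 5:54 PM = 5 hours.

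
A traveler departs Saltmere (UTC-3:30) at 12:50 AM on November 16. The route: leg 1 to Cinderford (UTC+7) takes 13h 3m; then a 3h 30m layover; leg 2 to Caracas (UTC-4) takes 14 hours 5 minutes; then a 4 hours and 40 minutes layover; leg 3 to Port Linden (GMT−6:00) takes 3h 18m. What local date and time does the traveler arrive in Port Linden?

12:56 PM on Nov 17

Convert departure to UTC: 12:50 AM + 3:30 = 4:20 AM UTC on Nov 16.
Add 13 hours 3 minutes leg 1 → 5:23 PM UTC.
Add 3 hours and 30 minutes layover in Cinderford → 8:53 PM UTC.
Add 14 hours and 5 minutes leg 2 → 10:58 AM UTC (Nov 17).
Add 4 hours 40 minutes layover in Caracas → 3:38 PM UTC.
Add 3 hours 18 minutes leg 3 → 6:56 PM UTC.
Port Linden is UTC−6:00, so local arrival = 6:56 PM − 6:00 = 12:56 PM on Nov 17.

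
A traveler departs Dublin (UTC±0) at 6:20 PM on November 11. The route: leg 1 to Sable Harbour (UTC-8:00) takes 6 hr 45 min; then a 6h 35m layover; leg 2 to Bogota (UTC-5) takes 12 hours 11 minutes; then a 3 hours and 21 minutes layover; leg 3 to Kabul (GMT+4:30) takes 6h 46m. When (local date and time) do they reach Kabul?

Dublin is at UTC+0, so departure is already 6:20 PM UTC on Nov 11.
Add 6 hours and 45 minutes leg 1 → 1:05 AM UTC (Nov 12).
Add 6 hours 35 minutes layover in Sable Harbour → 7:40 AM UTC.
Add 12 hours 11 minutes leg 2 → 7:51 PM UTC.
Add 3 hours 21 minutes layover in Bogota → 11:12 PM UTC.
Add 6 hours 46 minutes leg 3 → 5:58 AM UTC (Nov 13).
Kabul is UTC+4:30, so local arrival = 5:58 AM + 4:30 = 10:28 AM on Nov 13.

10:28 AM on November 13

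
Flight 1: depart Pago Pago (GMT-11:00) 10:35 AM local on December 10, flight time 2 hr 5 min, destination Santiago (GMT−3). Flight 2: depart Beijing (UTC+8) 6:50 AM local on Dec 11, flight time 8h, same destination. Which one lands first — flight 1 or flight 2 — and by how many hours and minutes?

Flight 1 in UTC: 10:35 AM + 11:00 = 9:35 PM on Dec 10.
+2 hours and 5 minutes → arrive 11:40 PM UTC on Dec 10.
Flight 2 in UTC: 6:50 AM − 8:00 = 10:50 PM on Dec 10.
+8 hours → arrive 6:50 AM UTC on Dec 11.
Flight 1 lands earlier by 7 hours 10 minutes.

the first, by 7 hours 10 minutes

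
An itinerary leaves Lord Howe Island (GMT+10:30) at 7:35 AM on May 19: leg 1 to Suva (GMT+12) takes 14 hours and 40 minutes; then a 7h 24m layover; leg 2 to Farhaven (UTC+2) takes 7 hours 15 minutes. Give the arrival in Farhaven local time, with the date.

4:24 AM on May 20

Convert departure to UTC: 7:35 AM − 10:30 = 9:05 PM UTC on May 18.
Add 14 hours and 40 minutes leg 1 → 11:45 AM UTC (May 19).
Add 7 hours and 24 minutes layover in Suva → 7:09 PM UTC.
Add 7 hours 15 minutes leg 2 → 2:24 AM UTC (May 20).
Farhaven is UTC+2:00, so local arrival = 2:24 AM + 2:00 = 4:24 AM on May 20.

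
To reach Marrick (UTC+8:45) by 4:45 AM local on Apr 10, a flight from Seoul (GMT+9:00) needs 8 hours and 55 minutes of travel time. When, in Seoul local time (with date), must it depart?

Target arrival in UTC: 4:45 AM − 8:45 = 8:00 PM on Apr 9.
Subtract 8 hours and 55 minutes → departure 11:05 AM UTC on Apr 9.
Seoul is UTC+9:00: 11:05 AM + 9:00 = 8:05 PM on Apr 9.

8:05 PM on April 9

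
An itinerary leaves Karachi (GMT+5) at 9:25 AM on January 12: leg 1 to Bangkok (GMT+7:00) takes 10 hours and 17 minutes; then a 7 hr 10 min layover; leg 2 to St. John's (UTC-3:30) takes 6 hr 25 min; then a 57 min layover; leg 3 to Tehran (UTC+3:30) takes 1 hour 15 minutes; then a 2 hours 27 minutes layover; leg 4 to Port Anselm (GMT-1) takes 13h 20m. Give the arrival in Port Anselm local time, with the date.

Convert departure to UTC: 9:25 AM − 5:00 = 4:25 AM UTC on Jan 12.
Add 10 hours and 17 minutes leg 1 → 2:42 PM UTC.
Add 7 hours 10 minutes layover in Bangkok → 9:52 PM UTC.
Add 6 hours and 25 minutes leg 2 → 4:17 AM UTC (Jan 13).
Add 57 minutes layover in St. John's → 5:14 AM UTC.
Add 1 hour 15 minutes leg 3 → 6:29 AM UTC.
Add 2 hours and 27 minutes layover in Tehran → 8:56 AM UTC.
Add 13 hours and 20 minutes leg 4 → 10:16 PM UTC.
Port Anselm is UTC−1:00, so local arrival = 10:16 PM − 1:00 = 9:16 PM on Jan 13.

9:16 PM on January 13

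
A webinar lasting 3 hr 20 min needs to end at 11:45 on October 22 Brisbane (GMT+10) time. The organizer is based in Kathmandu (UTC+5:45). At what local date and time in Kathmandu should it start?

04:10 on October 22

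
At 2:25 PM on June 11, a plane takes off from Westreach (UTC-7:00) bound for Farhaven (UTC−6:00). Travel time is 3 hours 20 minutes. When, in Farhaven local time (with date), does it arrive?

6:45 PM on June 11

Convert departure to UTC: 2:25 PM + 7:00 = 9:25 PM UTC on Jun 11.
Add 3 hours 20 minutes travel time → 12:45 AM UTC (Jun 12).
Farhaven is UTC−6:00, so local arrival = 12:45 AM − 6:00 = 6:45 PM on Jun 11.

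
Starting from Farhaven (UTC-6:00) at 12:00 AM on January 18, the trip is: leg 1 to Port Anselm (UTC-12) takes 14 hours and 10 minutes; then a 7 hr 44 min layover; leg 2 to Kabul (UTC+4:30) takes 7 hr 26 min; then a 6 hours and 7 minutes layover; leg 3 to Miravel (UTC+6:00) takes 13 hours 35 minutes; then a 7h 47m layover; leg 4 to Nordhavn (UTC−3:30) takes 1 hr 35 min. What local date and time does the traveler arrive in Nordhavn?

Convert departure to UTC: 12:00 AM + 6:00 = 6:00 AM UTC on Jan 18.
Add 14 hours 10 minutes leg 1 → 8:10 PM UTC.
Add 7 hours 44 minutes layover in Port Anselm → 3:54 AM UTC (Jan 19).
Add 7 hours and 26 minutes leg 2 → 11:20 AM UTC.
Add 6 hours and 7 minutes layover in Kabul → 5:27 PM UTC.
Add 13 hours 35 minutes leg 3 → 7:02 AM UTC (Jan 20).
Add 7 hours 47 minutes layover in Miravel → 2:49 PM UTC.
Add 1 hour and 35 minutes leg 4 → 4:24 PM UTC.
Nordhavn is UTC−3:30, so local arrival = 4:24 PM − 3:30 = 12:54 PM on Jan 20.

12:54 PM on Jan 20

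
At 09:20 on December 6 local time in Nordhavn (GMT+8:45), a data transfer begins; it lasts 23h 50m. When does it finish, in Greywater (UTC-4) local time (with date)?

20:25 on December 6

Greywater is 12:45 behind Nordhavn.
After 23 hours 50 minutes it is 09:10 (Dec 7) in Nordhavn.
Shift by the zone difference: 09:10 − 12:45 = 20:25 on Dec 6 in Greywater.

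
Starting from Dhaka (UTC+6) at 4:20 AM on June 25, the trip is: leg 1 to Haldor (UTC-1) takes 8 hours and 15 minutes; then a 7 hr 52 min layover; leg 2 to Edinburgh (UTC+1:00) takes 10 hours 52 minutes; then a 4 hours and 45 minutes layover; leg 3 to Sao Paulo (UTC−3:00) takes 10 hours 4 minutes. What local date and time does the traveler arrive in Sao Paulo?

Convert departure to UTC: 4:20 AM − 6:00 = 10:20 PM UTC on Jun 24.
Add 8 hours and 15 minutes leg 1 → 6:35 AM UTC (Jun 25).
Add 7 hours 52 minutes layover in Haldor → 2:27 PM UTC.
Add 10 hours and 52 minutes leg 2 → 1:19 AM UTC (Jun 26).
Add 4 hours 45 minutes layover in Edinburgh → 6:04 AM UTC.
Add 10 hours and 4 minutes leg 3 → 4:08 PM UTC.
Sao Paulo is UTC−3:00, so local arrival = 4:08 PM − 3:00 = 1:08 PM on Jun 26.

1:08 PM on Jun 26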